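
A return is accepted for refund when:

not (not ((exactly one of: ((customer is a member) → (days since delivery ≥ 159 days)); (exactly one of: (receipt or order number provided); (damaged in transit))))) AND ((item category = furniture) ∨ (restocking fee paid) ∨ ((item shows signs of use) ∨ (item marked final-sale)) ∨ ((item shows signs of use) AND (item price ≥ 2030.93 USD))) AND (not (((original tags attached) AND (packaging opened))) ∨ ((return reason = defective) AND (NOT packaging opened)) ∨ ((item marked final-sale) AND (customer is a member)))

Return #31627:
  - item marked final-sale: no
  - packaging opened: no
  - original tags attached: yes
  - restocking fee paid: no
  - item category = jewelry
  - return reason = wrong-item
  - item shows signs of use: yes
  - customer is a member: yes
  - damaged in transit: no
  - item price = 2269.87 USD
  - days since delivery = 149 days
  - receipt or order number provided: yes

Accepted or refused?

Accepted

Atomic conditions:
  customer is a member: yes → true
  days since delivery ≥ 159 days: 149 ≥ 159 is false
  receipt or order number provided: yes → true
  damaged in transit: no → false
  item category = furniture: jewelry == furniture is false
  restocking fee paid: no → false
  item shows signs of use: yes → true
  item marked final-sale: no → false
  item price ≥ 2030.93 USD: 2269.87 ≥ 2030.93 is true
  original tags attached: yes → true
  packaging opened: no → false
  return reason = defective: wrong-item == defective is false
  NOT packaging opened: no → true
Combine:
[1.1.1.1] true → false = false
[1.1.1.2] exactly-one(true, false) = true
[1.1.1] exactly-one(false, true) = true
[1.1] NOT true = false
[1] NOT false = true
[2.3] true OR false = true
[2.4] true AND true = true
[2] false OR false OR true OR true = true
[3.1.1] true AND false = false
[3.1] NOT false = true
[3.2] false AND true = false
[3.3] false AND true = false
[3] true OR false OR false = true
[root] true AND true AND true = true
Overall: true → accepted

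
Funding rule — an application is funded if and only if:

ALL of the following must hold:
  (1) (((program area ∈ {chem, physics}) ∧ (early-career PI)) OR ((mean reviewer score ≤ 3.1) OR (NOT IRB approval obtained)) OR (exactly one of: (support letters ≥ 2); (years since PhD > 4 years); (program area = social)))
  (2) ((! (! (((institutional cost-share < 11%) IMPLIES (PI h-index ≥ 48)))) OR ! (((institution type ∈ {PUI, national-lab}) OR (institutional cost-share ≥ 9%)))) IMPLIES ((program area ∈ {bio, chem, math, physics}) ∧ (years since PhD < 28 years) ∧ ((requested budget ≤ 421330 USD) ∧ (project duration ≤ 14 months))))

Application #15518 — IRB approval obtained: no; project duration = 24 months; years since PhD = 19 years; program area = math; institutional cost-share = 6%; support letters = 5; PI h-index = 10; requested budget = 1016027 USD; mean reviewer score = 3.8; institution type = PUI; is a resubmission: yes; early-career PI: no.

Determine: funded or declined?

Atomic conditions:
  program area ∈ {chem, physics}: math is not in the set → false
  early-career PI: no → false
  mean reviewer score ≤ 3.1: 3.8 ≤ 3.1 is false
  NOT IRB approval obtained: no → true
  support letters ≥ 2: 5 ≥ 2 is true
  years since PhD > 4 years: 19 > 4 is true
  program area = social: math == social is false
  institutional cost-share < 11%: 6 < 11 is true
  PI h-index ≥ 48: 10 ≥ 48 is false
  institution type ∈ {PUI, national-lab}: PUI is in the set → true
  institutional cost-share ≥ 9%: 6 ≥ 9 is false
  program area ∈ {bio, chem, math, physics}: math is in the set → true
  years since PhD < 28 years: 19 < 28 is true
  requested budget ≤ 421330 USD: 1016027 ≤ 421330 is false
  project duration ≤ 14 months: 24 ≤ 14 is false
Combine:
[1.1] false AND false = false
[1.2] false OR true = true
[1.3] exactly-one(true, true, false) = false
[1] false OR true OR false = true
[2.1.1.1.1] true → false = false
[2.1.1.1] NOT false = true
[2.1.1] NOT true = false
[2.1.2.1] true OR false = true
[2.1.2] NOT true = false
[2.1] false OR false = false
[2.2.3] false AND false = false
[2.2] true AND true AND false = false
[2] false → false (antecedent false ⇒ implication holds) = true
[root] true AND true = true
Overall: true → funded

Funded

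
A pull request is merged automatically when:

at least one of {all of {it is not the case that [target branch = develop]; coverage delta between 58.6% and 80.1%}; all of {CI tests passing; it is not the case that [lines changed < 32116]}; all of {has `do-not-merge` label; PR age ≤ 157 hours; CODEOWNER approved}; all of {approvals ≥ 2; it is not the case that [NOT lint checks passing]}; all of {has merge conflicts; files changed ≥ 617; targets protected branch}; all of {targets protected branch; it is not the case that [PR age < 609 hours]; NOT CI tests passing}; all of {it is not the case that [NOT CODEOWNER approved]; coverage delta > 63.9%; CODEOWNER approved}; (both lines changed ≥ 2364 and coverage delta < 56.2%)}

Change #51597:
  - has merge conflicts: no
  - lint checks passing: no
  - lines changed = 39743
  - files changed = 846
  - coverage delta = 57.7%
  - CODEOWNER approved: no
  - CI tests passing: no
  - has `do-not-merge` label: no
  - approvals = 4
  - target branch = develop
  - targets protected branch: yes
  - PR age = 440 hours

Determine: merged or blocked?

Atomic conditions:
  target branch = develop: develop == develop is true
  coverage delta between 58.6% and 80.1%: 57.7 in [58.6, 80.1] is false
  CI tests passing: no → false
  lines changed < 32116: 39743 < 32116 is false
  has `do-not-merge` label: no → false
  PR age ≤ 157 hours: 440 ≤ 157 is false
  CODEOWNER approved: no → false
  approvals ≥ 2: 4 ≥ 2 is true
  NOT lint checks passing: no → true
  has merge conflicts: no → false
  files changed ≥ 617: 846 ≥ 617 is true
  targets protected branch: yes → true
  PR age < 609 hours: 440 < 609 is true
  NOT CI tests passing: no → true
  NOT CODEOWNER approved: no → true
  coverage delta > 63.9%: 57.7 > 63.9 is false
  lines changed ≥ 2364: 39743 ≥ 2364 is true
  coverage delta < 56.2%: 57.7 < 56.2 is false
Combine:
[1.1] NOT true = false
[1] false AND false = false
[2.2] NOT false = true
[2] false AND true = false
[3] false AND false AND false = false
[4.2] NOT true = false
[4] true AND false = false
[5] false AND true AND true = false
[6.2] NOT true = false
[6] true AND false AND true = false
[7.1] NOT true = false
[7] false AND false AND false = false
[8] true AND false = false
[root] false OR false OR false OR false OR false OR false OR false OR false = false
Overall: false → blocked

Blocked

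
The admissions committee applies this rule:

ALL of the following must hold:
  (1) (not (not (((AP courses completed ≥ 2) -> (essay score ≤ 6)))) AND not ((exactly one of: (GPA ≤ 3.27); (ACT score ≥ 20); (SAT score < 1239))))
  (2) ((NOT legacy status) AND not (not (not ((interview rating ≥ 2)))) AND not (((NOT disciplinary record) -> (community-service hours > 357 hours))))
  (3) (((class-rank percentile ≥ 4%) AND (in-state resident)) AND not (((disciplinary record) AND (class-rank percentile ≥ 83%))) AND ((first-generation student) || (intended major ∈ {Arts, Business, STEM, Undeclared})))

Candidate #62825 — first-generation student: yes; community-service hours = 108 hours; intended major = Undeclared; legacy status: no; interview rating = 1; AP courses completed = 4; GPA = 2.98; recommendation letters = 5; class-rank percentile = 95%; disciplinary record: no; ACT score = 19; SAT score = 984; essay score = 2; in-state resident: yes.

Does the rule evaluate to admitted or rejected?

Atomic conditions:
  AP courses completed ≥ 2: 4 ≥ 2 is true
  essay score ≤ 6: 2 ≤ 6 is true
  GPA ≤ 3.27: 2.98 ≤ 3.27 is true
  ACT score ≥ 20: 19 ≥ 20 is false
  SAT score < 1239: 984 < 1239 is true
  NOT legacy status: no → true
  interview rating ≥ 2: 1 ≥ 2 is false
  NOT disciplinary record: no → true
  community-service hours > 357 hours: 108 > 357 is false
  class-rank percentile ≥ 4%: 95 ≥ 4 is true
  in-state resident: yes → true
  disciplinary record: no → false
  class-rank percentile ≥ 83%: 95 ≥ 83 is true
  first-generation student: yes → true
  intended major ∈ {Arts, Business, STEM, Undeclared}: Undeclared is in the set → true
Combine:
[1.1.1.1] true → true = true
[1.1.1] NOT true = false
[1.1] NOT false = true
[1.2.1] exactly-one(true, false, true) = false
[1.2] NOT false = true
[1] true AND true = true
[2.2.1.1] NOT false = true
[2.2.1] NOT true = false
[2.2] NOT false = true
[2.3.1] true → false = false
[2.3] NOT false = true
[2] true AND true AND true = true
[3.1] true AND true = true
[3.2.1] false AND true = false
[3.2] NOT false = true
[3.3] true OR true = true
[3] true AND true AND true = true
[root] true AND true AND true = true
Overall: true → admitted

Admitted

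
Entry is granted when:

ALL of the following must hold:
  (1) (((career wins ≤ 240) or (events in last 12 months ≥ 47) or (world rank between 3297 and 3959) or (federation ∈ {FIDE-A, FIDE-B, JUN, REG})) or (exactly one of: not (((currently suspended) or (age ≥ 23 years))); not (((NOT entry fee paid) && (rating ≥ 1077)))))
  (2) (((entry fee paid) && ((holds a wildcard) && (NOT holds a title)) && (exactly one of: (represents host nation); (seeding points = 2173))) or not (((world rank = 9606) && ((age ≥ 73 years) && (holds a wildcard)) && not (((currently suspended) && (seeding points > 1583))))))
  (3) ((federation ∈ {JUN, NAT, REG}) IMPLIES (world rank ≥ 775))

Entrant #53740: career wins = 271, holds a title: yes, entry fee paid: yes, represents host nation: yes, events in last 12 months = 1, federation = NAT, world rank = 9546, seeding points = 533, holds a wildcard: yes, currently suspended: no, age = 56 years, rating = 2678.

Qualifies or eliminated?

Qualifies

Atomic conditions:
  career wins ≤ 240: 271 ≤ 240 is false
  events in last 12 months ≥ 47: 1 ≥ 47 is false
  world rank between 3297 and 3959: 9546 in [3297, 3959] is false
  federation ∈ {FIDE-A, FIDE-B, JUN, REG}: NAT is not in the set → false
  currently suspended: no → false
  age ≥ 23 years: 56 ≥ 23 is true
  NOT entry fee paid: yes → false
  rating ≥ 1077: 2678 ≥ 1077 is true
  entry fee paid: yes → true
  holds a wildcard: yes → true
  NOT holds a title: yes → false
  represents host nation: yes → true
  seeding points = 2173: 533 == 2173 is false
  world rank = 9606: 9546 == 9606 is false
  age ≥ 73 years: 56 ≥ 73 is false
  seeding points > 1583: 533 > 1583 is false
  federation ∈ {JUN, NAT, REG}: NAT is in the set → true
  world rank ≥ 775: 9546 ≥ 775 is true
Combine:
[1.1] false OR false OR false OR false = false
[1.2.1.1] false OR true = true
[1.2.1] NOT true = false
[1.2.2.1] false AND true = false
[1.2.2] NOT false = true
[1.2] exactly-one(false, true) = true
[1] false OR true = true
[2.1.2] true AND false = false
[2.1.3] exactly-one(true, false) = true
[2.1] true AND false AND true = false
[2.2.1.2] false AND true = false
[2.2.1.3.1] false AND false = false
[2.2.1.3] NOT false = true
[2.2.1] false AND false AND true = false
[2.2] NOT false = true
[2] false OR true = true
[3] true → true = true
[root] true AND true AND true = true
Overall: true → qualifies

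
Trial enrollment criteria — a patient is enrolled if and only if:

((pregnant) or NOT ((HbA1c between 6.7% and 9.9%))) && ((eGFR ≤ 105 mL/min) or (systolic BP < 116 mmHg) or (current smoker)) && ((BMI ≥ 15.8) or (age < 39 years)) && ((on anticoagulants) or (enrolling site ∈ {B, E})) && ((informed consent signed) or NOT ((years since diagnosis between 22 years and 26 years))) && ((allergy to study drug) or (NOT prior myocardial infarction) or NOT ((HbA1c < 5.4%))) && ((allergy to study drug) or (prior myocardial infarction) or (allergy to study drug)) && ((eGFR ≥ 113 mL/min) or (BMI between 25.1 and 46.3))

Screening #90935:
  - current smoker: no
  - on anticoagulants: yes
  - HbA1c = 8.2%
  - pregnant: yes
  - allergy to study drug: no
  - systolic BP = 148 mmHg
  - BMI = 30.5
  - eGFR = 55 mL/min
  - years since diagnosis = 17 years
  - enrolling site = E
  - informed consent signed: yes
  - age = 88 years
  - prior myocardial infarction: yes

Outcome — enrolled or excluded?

Atomic conditions:
  pregnant: yes → true
  HbA1c between 6.7% and 9.9%: 8.2 in [6.7, 9.9] is true
  eGFR ≤ 105 mL/min: 55 ≤ 105 is true
  systolic BP < 116 mmHg: 148 < 116 is false
  current smoker: no → false
  BMI ≥ 15.8: 30.5 ≥ 15.8 is true
  age < 39 years: 88 < 39 is false
  on anticoagulants: yes → true
  enrolling site ∈ {B, E}: E is in the set → true
  informed consent signed: yes → true
  years since diagnosis between 22 years and 26 years: 17 in [22, 26] is false
  allergy to study drug: no → false
  NOT prior myocardial infarction: yes → false
  HbA1c < 5.4%: 8.2 < 5.4 is false
  prior myocardial infarction: yes → true
  eGFR ≥ 113 mL/min: 55 ≥ 113 is false
  BMI between 25.1 and 46.3: 30.5 in [25.1, 46.3] is true
Combine:
[1.2] NOT true = false
[1] true OR false = true
[2] true OR false OR false = true
[3] true OR false = true
[4] true OR true = true
[5.2] NOT false = true
[5] true OR true = true
[6.3] NOT false = true
[6] false OR false OR true = true
[7] false OR true OR false = true
[8] false OR true = true
[root] true AND true AND true AND true AND true AND true AND true AND true = true
Overall: true → enrolled

Enrolled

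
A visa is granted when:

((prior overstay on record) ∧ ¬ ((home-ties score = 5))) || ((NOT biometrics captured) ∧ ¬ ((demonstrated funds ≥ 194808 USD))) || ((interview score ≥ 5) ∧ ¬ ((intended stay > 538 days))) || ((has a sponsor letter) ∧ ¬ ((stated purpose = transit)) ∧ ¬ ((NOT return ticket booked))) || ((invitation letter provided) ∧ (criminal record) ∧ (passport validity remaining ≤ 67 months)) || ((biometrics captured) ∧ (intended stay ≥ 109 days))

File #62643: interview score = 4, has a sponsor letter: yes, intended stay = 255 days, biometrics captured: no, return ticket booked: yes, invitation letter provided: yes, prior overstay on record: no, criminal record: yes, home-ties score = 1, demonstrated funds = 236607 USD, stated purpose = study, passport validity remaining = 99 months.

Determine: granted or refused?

Atomic conditions:
  prior overstay on record: no → false
  home-ties score = 5: 1 == 5 is false
  NOT biometrics captured: no → true
  demonstrated funds ≥ 194808 USD: 236607 ≥ 194808 is true
  interview score ≥ 5: 4 ≥ 5 is false
  intended stay > 538 days: 255 > 538 is false
  has a sponsor letter: yes → true
  stated purpose = transit: study == transit is false
  NOT return ticket booked: yes → false
  invitation letter provided: yes → true
  criminal record: yes → true
  passport validity remaining ≤ 67 months: 99 ≤ 67 is false
  biometrics captured: no → false
  intended stay ≥ 109 days: 255 ≥ 109 is true
Combine:
[1.2] NOT false = true
[1] false AND true = false
[2.2] NOT true = false
[2] true AND false = false
[3.2] NOT false = true
[3] false AND true = false
[4.2] NOT false = true
[4.3] NOT false = true
[4] true AND true AND true = true
[5] true AND true AND false = false
[6] false AND true = false
[root] false OR false OR false OR true OR false OR false = true
Overall: true → granted

Granted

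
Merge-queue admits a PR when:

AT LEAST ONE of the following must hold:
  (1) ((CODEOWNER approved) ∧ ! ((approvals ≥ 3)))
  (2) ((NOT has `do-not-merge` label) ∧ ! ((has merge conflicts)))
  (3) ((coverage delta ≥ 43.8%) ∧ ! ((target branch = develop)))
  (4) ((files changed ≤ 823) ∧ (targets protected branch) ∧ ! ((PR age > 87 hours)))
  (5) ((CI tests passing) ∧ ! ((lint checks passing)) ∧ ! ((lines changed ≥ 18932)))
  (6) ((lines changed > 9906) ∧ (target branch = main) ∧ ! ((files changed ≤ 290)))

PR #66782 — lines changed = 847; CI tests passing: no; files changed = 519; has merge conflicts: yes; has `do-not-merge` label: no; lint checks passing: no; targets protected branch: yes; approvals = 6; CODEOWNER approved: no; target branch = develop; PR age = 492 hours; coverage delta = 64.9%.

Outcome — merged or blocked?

Blocked

Atomic conditions:
  CODEOWNER approved: no → false
  approvals ≥ 3: 6 ≥ 3 is true
  NOT has `do-not-merge` label: no → true
  has merge conflicts: yes → true
  coverage delta ≥ 43.8%: 64.9 ≥ 43.8 is true
  target branch = develop: develop == develop is true
  files changed ≤ 823: 519 ≤ 823 is true
  targets protected branch: yes → true
  PR age > 87 hours: 492 > 87 is true
  CI tests passing: no → false
  lint checks passing: no → false
  lines changed ≥ 18932: 847 ≥ 18932 is false
  lines changed > 9906: 847 > 9906 is false
  target branch = main: develop == main is false
  files changed ≤ 290: 519 ≤ 290 is false
Combine:
[1.2] NOT true = false
[1] false AND false = false
[2.2] NOT true = false
[2] true AND false = false
[3.2] NOT true = false
[3] true AND false = false
[4.3] NOT true = false
[4] true AND true AND false = false
[5.2] NOT false = true
[5.3] NOT false = true
[5] false AND true AND true = false
[6.3] NOT false = true
[6] false AND false AND true = false
[root] false OR false OR false OR false OR false OR false = false
Overall: false → blocked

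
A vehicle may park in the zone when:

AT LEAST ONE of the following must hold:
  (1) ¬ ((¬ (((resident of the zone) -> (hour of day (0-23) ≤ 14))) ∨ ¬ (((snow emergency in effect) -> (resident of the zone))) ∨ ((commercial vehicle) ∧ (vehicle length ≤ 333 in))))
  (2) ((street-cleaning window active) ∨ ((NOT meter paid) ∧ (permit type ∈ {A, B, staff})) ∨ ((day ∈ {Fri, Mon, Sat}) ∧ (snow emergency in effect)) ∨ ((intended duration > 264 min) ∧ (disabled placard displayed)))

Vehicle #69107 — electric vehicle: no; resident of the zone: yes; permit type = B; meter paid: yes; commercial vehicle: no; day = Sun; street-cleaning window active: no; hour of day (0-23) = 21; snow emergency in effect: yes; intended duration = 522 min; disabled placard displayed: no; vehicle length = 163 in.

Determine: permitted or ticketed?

Ticketed

Atomic conditions:
  resident of the zone: yes → true
  hour of day (0-23) ≤ 14: 21 ≤ 14 is false
  snow emergency in effect: yes → true
  commercial vehicle: no → false
  vehicle length ≤ 333 in: 163 ≤ 333 is true
  street-cleaning window active: no → false
  NOT meter paid: yes → false
  permit type ∈ {A, B, staff}: B is in the set → true
  day ∈ {Fri, Mon, Sat}: Sun is not in the set → false
  intended duration > 264 min: 522 > 264 is true
  disabled placard displayed: no → false
Combine:
[1.1.1.1] true → false = false
[1.1.1] NOT false = true
[1.1.2.1] true → true = true
[1.1.2] NOT true = false
[1.1.3] false AND true = false
[1.1] true OR false OR false = true
[1] NOT true = false
[2.2] false AND true = false
[2.3] false AND true = false
[2.4] true AND false = false
[2] false OR false OR false OR false = false
[root] false OR false = false
Overall: false → ticketed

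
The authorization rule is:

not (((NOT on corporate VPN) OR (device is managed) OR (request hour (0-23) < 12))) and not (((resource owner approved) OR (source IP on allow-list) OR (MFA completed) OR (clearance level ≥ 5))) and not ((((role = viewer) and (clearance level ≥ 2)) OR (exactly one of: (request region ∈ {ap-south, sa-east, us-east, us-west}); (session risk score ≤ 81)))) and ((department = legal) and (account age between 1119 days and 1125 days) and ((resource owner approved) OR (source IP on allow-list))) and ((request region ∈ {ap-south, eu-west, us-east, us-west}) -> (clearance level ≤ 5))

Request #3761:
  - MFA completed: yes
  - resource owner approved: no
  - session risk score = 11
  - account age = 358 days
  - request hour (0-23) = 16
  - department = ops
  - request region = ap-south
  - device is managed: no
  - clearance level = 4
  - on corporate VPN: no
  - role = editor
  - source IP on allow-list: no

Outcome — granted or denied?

Denied

Atomic conditions:
  NOT on corporate VPN: no → true
  device is managed: no → false
  request hour (0-23) < 12: 16 < 12 is false
  resource owner approved: no → false
  source IP on allow-list: no → false
  MFA completed: yes → true
  clearance level ≥ 5: 4 ≥ 5 is false
  role = viewer: editor == viewer is false
  clearance level ≥ 2: 4 ≥ 2 is true
  request region ∈ {ap-south, sa-east, us-east, us-west}: ap-south is in the set → true
  session risk score ≤ 81: 11 ≤ 81 is true
  department = legal: ops == legal is false
  account age between 1119 days and 1125 days: 358 in [1119, 1125] is false
  request region ∈ {ap-south, eu-west, us-east, us-west}: ap-south is in the set → true
  clearance level ≤ 5: 4 ≤ 5 is true
Combine:
[1.1] true OR false OR false = true
[1] NOT true = false
[2.1] false OR false OR true OR false = true
[2] NOT true = false
[3.1.1] false AND true = false
[3.1.2] exactly-one(true, true) = false
[3.1] false OR false = false
[3] NOT false = true
[4.3] false OR false = false
[4] false AND false AND false = false
[5] true → true = true
[root] false AND false AND true AND false AND true = false
Overall: false → denied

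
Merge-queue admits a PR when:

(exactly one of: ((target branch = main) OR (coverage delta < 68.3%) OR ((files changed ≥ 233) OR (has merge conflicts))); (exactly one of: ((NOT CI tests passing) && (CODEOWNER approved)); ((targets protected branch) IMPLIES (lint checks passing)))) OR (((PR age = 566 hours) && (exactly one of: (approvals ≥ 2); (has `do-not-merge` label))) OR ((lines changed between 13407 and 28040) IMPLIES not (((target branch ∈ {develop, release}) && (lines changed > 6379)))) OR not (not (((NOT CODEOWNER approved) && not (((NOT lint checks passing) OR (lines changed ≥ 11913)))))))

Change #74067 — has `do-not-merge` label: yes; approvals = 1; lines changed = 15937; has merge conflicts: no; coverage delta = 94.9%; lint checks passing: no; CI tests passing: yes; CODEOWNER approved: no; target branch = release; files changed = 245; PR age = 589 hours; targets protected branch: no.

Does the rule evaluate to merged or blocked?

Blocked

Atomic conditions:
  target branch = main: release == main is false
  coverage delta < 68.3%: 94.9 < 68.3 is false
  files changed ≥ 233: 245 ≥ 233 is true
  has merge conflicts: no → false
  NOT CI tests passing: yes → false
  CODEOWNER approved: no → false
  targets protected branch: no → false
  lint checks passing: no → false
  PR age = 566 hours: 589 == 566 is false
  approvals ≥ 2: 1 ≥ 2 is false
  has `do-not-merge` label: yes → true
  lines changed between 13407 and 28040: 15937 in [13407, 28040] is true
  target branch ∈ {develop, release}: release is in the set → true
  lines changed > 6379: 15937 > 6379 is true
  NOT CODEOWNER approved: no → true
  NOT lint checks passing: no → true
  lines changed ≥ 11913: 15937 ≥ 11913 is true
Combine:
[1.1.3] true OR false = true
[1.1] false OR false OR true = true
[1.2.1] false AND false = false
[1.2.2] false → false (antecedent false ⇒ implication holds) = true
[1.2] exactly-one(false, true) = true
[1] exactly-one(true, true) = false
[2.1.2] exactly-one(false, true) = true
[2.1] false AND true = false
[2.2.2.1] true AND true = true
[2.2.2] NOT true = false
[2.2] true → false = false
[2.3.1.1.2.1] true OR true = true
[2.3.1.1.2] NOT true = false
[2.3.1.1] true AND false = false
[2.3.1] NOT false = true
[2.3] NOT true = false
[2] false OR false OR false = false
[root] false OR false = false
Overall: false → blocked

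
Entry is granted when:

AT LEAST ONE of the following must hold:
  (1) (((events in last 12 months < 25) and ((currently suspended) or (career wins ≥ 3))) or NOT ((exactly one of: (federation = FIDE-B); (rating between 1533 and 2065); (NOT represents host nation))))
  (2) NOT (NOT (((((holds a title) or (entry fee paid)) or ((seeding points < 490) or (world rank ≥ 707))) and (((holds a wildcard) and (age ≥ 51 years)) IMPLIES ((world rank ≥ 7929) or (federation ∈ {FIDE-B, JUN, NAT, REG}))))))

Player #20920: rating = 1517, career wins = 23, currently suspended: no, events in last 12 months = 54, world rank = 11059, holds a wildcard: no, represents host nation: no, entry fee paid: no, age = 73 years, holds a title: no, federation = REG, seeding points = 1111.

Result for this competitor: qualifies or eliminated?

Qualifies

Atomic conditions:
  events in last 12 months < 25: 54 < 25 is false
  currently suspended: no → false
  career wins ≥ 3: 23 ≥ 3 is true
  federation = FIDE-B: REG == FIDE-B is false
  rating between 1533 and 2065: 1517 in [1533, 2065] is false
  NOT represents host nation: no → true
  holds a title: no → false
  entry fee paid: no → false
  seeding points < 490: 1111 < 490 is false
  world rank ≥ 707: 11059 ≥ 707 is true
  holds a wildcard: no → false
  age ≥ 51 years: 73 ≥ 51 is true
  world rank ≥ 7929: 11059 ≥ 7929 is true
  federation ∈ {FIDE-B, JUN, NAT, REG}: REG is in the set → true
Combine:
[1.1.2] false OR true = true
[1.1] false AND true = false
[1.2.1] exactly-one(false, false, true) = true
[1.2] NOT true = false
[1] false OR false = false
[2.1.1.1.1] false OR false = false
[2.1.1.1.2] false OR true = true
[2.1.1.1] false OR true = true
[2.1.1.2.1] false AND true = false
[2.1.1.2.2] true OR true = true
[2.1.1.2] false → true (antecedent false ⇒ implication holds) = true
[2.1.1] true AND true = true
[2.1] NOT true = false
[2] NOT false = true
[root] false OR true = true
Overall: true → qualifies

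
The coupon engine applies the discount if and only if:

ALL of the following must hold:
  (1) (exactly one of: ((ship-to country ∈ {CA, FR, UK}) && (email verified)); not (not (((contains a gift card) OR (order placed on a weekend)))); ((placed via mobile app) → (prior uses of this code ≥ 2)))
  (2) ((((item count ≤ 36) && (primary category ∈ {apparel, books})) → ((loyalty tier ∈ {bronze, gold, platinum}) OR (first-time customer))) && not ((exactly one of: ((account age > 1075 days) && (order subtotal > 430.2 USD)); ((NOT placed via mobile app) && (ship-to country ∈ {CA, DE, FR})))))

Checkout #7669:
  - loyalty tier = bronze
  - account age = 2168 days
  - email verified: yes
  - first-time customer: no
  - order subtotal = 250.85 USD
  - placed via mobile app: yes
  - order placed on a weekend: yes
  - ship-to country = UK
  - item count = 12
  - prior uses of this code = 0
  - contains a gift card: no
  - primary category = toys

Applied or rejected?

Atomic conditions:
  ship-to country ∈ {CA, FR, UK}: UK is in the set → true
  email verified: yes → true
  contains a gift card: no → false
  order placed on a weekend: yes → true
  placed via mobile app: yes → true
  prior uses of this code ≥ 2: 0 ≥ 2 is false
  item count ≤ 36: 12 ≤ 36 is true
  primary category ∈ {apparel, books}: toys is not in the set → false
  loyalty tier ∈ {bronze, gold, platinum}: bronze is in the set → true
  first-time customer: no → false
  account age > 1075 days: 2168 > 1075 is true
  order subtotal > 430.2 USD: 250.85 > 430.2 is false
  NOT placed via mobile app: yes → false
  ship-to country ∈ {CA, DE, FR}: UK is not in the set → false
Combine:
[1.1] true AND true = true
[1.2.1.1] false OR true = true
[1.2.1] NOT true = false
[1.2] NOT false = true
[1.3] true → false = false
[1] exactly-one(true, true, false) = false
[2.1.1] true AND false = false
[2.1.2] true OR false = true
[2.1] false → true (antecedent false ⇒ implication holds) = true
[2.2.1.1] true AND false = false
[2.2.1.2] false AND false = false
[2.2.1] exactly-one(false, false) = false
[2.2] NOT false = true
[2] true AND true = true
[root] false AND true = false
Overall: false → rejected

Rejected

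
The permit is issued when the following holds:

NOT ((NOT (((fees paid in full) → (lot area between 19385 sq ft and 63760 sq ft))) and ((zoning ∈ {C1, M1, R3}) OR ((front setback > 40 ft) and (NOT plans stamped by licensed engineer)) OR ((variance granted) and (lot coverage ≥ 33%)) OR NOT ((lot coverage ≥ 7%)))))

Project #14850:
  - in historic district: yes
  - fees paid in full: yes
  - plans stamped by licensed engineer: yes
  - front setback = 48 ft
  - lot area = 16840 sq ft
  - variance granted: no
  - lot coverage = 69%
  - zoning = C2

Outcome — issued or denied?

Atomic conditions:
  fees paid in full: yes → true
  lot area between 19385 sq ft and 63760 sq ft: 16840 in [19385, 63760] is false
  zoning ∈ {C1, M1, R3}: C2 is not in the set → false
  front setback > 40 ft: 48 > 40 is true
  NOT plans stamped by licensed engineer: yes → false
  variance granted: no → false
  lot coverage ≥ 33%: 69 ≥ 33 is true
  lot coverage ≥ 7%: 69 ≥ 7 is true
Combine:
[1.1.1] true → false = false
[1.1] NOT false = true
[1.2.2] true AND false = false
[1.2.3] false AND true = false
[1.2.4] NOT true = false
[1.2] false OR false OR false OR false = false
[1] true AND false = false
[root] NOT false = true
Overall: true → issued

Issued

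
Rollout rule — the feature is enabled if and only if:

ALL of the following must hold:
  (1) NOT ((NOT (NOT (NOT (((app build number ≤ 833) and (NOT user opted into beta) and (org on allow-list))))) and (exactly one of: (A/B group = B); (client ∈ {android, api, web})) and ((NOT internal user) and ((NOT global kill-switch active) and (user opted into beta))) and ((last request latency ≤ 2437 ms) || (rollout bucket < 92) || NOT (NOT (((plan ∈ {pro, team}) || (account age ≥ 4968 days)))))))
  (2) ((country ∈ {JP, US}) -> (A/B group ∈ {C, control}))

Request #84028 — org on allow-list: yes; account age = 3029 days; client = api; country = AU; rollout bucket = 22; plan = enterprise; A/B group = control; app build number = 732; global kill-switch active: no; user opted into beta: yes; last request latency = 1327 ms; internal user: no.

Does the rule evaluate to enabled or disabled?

Disabled

Atomic conditions:
  app build number ≤ 833: 732 ≤ 833 is true
  NOT user opted into beta: yes → false
  org on allow-list: yes → true
  A/B group = B: control == B is false
  client ∈ {android, api, web}: api is in the set → true
  NOT internal user: no → true
  NOT global kill-switch active: no → true
  user opted into beta: yes → true
  last request latency ≤ 2437 ms: 1327 ≤ 2437 is true
  rollout bucket < 92: 22 < 92 is true
  plan ∈ {pro, team}: enterprise is not in the set → false
  account age ≥ 4968 days: 3029 ≥ 4968 is false
  country ∈ {JP, US}: AU is not in the set → false
  A/B group ∈ {C, control}: control is in the set → true
Combine:
[1.1.1.1.1.1] true AND false AND true = false
[1.1.1.1.1] NOT false = true
[1.1.1.1] NOT true = false
[1.1.1] NOT false = true
[1.1.2] exactly-one(false, true) = true
[1.1.3.2] true AND true = true
[1.1.3] true AND true = true
[1.1.4.3.1.1] false OR false = false
[1.1.4.3.1] NOT false = true
[1.1.4.3] NOT true = false
[1.1.4] true OR true OR false = true
[1.1] true AND true AND true AND true = true
[1] NOT true = false
[2] false → true (antecedent false ⇒ implication holds) = true
[root] false AND true = false
Overall: false → disabled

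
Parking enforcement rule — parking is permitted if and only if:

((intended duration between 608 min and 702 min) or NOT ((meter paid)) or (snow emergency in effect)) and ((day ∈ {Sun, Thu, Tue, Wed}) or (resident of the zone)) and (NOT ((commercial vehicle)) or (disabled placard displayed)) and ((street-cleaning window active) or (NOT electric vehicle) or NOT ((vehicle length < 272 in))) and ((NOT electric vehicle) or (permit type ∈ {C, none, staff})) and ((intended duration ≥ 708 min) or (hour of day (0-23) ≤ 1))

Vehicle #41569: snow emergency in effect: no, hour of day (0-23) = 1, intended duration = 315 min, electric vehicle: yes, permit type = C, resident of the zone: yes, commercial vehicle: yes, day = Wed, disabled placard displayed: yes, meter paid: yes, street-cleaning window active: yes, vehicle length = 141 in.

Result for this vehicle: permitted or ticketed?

Atomic conditions:
  intended duration between 608 min and 702 min: 315 in [608, 702] is false
  meter paid: yes → true
  snow emergency in effect: no → false
  day ∈ {Sun, Thu, Tue, Wed}: Wed is in the set → true
  resident of the zone: yes → true
  commercial vehicle: yes → true
  disabled placard displayed: yes → true
  street-cleaning window active: yes → true
  NOT electric vehicle: yes → false
  vehicle length < 272 in: 141 < 272 is true
  permit type ∈ {C, none, staff}: C is in the set → true
  intended duration ≥ 708 min: 315 ≥ 708 is false
  hour of day (0-23) ≤ 1: 1 ≤ 1 is true
Combine:
[1.2] NOT true = false
[1] false OR false OR false = false
[2] true OR true = true
[3.1] NOT true = false
[3] false OR true = true
[4.3] NOT true = false
[4] true OR false OR false = true
[5] false OR true = true
[6] false OR true = true
[root] false AND true AND true AND true AND true AND true = false
Overall: false → ticketed

Ticketed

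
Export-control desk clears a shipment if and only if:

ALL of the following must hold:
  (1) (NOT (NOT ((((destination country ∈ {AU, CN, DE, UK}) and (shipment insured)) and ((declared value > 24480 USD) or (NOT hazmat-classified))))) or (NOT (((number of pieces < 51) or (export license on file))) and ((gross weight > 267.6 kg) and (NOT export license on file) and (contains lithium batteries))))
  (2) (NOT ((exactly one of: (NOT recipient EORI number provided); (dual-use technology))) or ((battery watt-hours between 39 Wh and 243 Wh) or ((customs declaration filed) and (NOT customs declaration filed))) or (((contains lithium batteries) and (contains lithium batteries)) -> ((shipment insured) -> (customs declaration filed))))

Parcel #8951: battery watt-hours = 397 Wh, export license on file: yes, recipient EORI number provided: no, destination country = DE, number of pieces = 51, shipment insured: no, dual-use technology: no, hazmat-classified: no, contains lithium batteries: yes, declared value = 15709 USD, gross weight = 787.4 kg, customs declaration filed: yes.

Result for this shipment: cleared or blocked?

Blocked

Atomic conditions:
  destination country ∈ {AU, CN, DE, UK}: DE is in the set → true
  shipment insured: no → false
  declared value > 24480 USD: 15709 > 24480 is false
  NOT hazmat-classified: no → true
  number of pieces < 51: 51 < 51 is false
  export license on file: yes → true
  gross weight > 267.6 kg: 787.4 > 267.6 is true
  NOT export license on file: yes → false
  contains lithium batteries: yes → true
  NOT recipient EORI number provided: no → true
  dual-use technology: no → false
  battery watt-hours between 39 Wh and 243 Wh: 397 in [39, 243] is false
  customs declaration filed: yes → true
  NOT customs declaration filed: yes → false
Combine:
[1.1.1.1.1] true AND false = false
[1.1.1.1.2] false OR true = true
[1.1.1.1] false AND true = false
[1.1.1] NOT false = true
[1.1] NOT true = false
[1.2.1.1] false OR true = true
[1.2.1] NOT true = false
[1.2.2] true AND false AND true = false
[1.2] false AND false = false
[1] false OR false = false
[2.1.1] exactly-one(true, false) = true
[2.1] NOT true = false
[2.2.2] true AND false = false
[2.2] false OR false = false
[2.3.1] true AND true = true
[2.3.2] false → true (antecedent false ⇒ implication holds) = true
[2.3] true → true = true
[2] false OR false OR true = true
[root] false AND true = false
Overall: false → blocked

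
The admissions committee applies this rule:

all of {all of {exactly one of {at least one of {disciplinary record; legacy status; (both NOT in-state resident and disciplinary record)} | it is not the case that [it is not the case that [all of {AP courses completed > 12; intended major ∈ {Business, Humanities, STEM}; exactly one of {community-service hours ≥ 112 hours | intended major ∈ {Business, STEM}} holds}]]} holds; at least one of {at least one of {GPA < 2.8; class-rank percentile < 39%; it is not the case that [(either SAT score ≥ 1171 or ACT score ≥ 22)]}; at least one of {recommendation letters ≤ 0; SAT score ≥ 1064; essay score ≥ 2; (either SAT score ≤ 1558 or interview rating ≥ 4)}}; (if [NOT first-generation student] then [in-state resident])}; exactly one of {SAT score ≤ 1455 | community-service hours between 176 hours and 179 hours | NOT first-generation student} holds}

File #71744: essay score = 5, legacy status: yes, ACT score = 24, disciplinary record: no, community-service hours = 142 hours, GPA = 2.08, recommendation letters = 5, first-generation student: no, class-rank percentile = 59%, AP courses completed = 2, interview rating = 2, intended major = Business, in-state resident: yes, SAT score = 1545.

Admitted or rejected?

Atomic conditions:
  disciplinary record: no → false
  legacy status: yes → true
  NOT in-state resident: yes → false
  AP courses completed > 12: 2 > 12 is false
  intended major ∈ {Business, Humanities, STEM}: Business is in the set → true
  community-service hours ≥ 112 hours: 142 ≥ 112 is true
  intended major ∈ {Business, STEM}: Business is in the set → true
  GPA < 2.8: 2.08 < 2.8 is true
  class-rank percentile < 39%: 59 < 39 is false
  SAT score ≥ 1171: 1545 ≥ 1171 is true
  ACT score ≥ 22: 24 ≥ 22 is true
  recommendation letters ≤ 0: 5 ≤ 0 is false
  SAT score ≥ 1064: 1545 ≥ 1064 is true
  essay score ≥ 2: 5 ≥ 2 is true
  SAT score ≤ 1558: 1545 ≤ 1558 is true
  interview rating ≥ 4: 2 ≥ 4 is false
  NOT first-generation student: no → true
  in-state resident: yes → true
  SAT score ≤ 1455: 1545 ≤ 1455 is false
  community-service hours between 176 hours and 179 hours: 142 in [176, 179] is false
Combine:
[1.1.1.3] false AND false = false
[1.1.1] false OR true OR false = true
[1.1.2.1.1.3] exactly-one(true, true) = false
[1.1.2.1.1] false AND true AND false = false
[1.1.2.1] NOT false = true
[1.1.2] NOT true = false
[1.1] exactly-one(true, false) = true
[1.2.1.3.1] true OR true = true
[1.2.1.3] NOT true = false
[1.2.1] true OR false OR false = true
[1.2.2.4] true OR false = true
[1.2.2] false OR true OR true OR true = true
[1.2] true OR true = true
[1.3] true → true = true
[1] true AND true AND true = true
[2] exactly-one(false, false, true) = true
[root] true AND true = true
Overall: true → admitted

Admitted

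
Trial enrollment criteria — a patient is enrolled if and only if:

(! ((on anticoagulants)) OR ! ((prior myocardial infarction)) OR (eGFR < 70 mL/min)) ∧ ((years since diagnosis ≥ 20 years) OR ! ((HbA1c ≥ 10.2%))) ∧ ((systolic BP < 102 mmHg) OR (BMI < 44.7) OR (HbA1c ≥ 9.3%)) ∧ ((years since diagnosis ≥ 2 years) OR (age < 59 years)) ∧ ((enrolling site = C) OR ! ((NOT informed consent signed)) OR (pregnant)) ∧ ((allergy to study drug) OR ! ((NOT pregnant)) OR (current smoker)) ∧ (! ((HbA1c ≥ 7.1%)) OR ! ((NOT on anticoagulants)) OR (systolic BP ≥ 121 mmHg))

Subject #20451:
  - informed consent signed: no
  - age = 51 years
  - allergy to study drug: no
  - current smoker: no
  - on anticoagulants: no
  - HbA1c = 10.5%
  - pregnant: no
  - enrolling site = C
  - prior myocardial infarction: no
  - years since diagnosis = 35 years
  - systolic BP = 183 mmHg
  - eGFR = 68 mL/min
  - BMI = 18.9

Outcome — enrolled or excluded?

Excluded

Atomic conditions:
  on anticoagulants: no → false
  prior myocardial infarction: no → false
  eGFR < 70 mL/min: 68 < 70 is true
  years since diagnosis ≥ 20 years: 35 ≥ 20 is true
  HbA1c ≥ 10.2%: 10.5 ≥ 10.2 is true
  systolic BP < 102 mmHg: 183 < 102 is false
  BMI < 44.7: 18.9 < 44.7 is true
  HbA1c ≥ 9.3%: 10.5 ≥ 9.3 is true
  years since diagnosis ≥ 2 years: 35 ≥ 2 is true
  age < 59 years: 51 < 59 is true
  enrolling site = C: C == C is true
  NOT informed consent signed: no → true
  pregnant: no → false
  allergy to study drug: no → false
  NOT pregnant: no → true
  current smoker: no → false
  HbA1c ≥ 7.1%: 10.5 ≥ 7.1 is true
  NOT on anticoagulants: no → true
  systolic BP ≥ 121 mmHg: 183 ≥ 121 is true
Combine:
[1.1] NOT false = true
[1.2] NOT false = true
[1] true OR true OR true = true
[2.2] NOT true = false
[2] true OR false = true
[3] false OR true OR true = true
[4] true OR true = true
[5.2] NOT true = false
[5] true OR false OR false = true
[6.2] NOT true = false
[6] false OR false OR false = false
[7.1] NOT true = false
[7.2] NOT true = false
[7] false OR false OR true = true
[root] true AND true AND true AND true AND true AND false AND true = false
Overall: false → excluded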